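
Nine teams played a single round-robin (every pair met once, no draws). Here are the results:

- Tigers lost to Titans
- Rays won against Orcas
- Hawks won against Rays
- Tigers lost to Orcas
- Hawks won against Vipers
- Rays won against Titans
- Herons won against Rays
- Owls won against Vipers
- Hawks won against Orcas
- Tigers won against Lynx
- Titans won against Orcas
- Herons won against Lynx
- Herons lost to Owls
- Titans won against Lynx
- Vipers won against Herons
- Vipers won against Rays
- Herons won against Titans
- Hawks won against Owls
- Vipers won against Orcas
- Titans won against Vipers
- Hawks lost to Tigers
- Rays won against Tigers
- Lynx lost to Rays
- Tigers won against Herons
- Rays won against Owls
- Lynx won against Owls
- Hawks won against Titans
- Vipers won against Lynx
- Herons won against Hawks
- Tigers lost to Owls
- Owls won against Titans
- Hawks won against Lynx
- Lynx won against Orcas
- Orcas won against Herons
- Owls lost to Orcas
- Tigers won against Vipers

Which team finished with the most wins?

Hawks

Win totals: Herons 4, Hawks 6, Owls 4, Orcas 3, Tigers 4, Rays 5, Titans 4, Lynx 2, Vipers 4.
Hawks leads with 6 wins (next highest: 5).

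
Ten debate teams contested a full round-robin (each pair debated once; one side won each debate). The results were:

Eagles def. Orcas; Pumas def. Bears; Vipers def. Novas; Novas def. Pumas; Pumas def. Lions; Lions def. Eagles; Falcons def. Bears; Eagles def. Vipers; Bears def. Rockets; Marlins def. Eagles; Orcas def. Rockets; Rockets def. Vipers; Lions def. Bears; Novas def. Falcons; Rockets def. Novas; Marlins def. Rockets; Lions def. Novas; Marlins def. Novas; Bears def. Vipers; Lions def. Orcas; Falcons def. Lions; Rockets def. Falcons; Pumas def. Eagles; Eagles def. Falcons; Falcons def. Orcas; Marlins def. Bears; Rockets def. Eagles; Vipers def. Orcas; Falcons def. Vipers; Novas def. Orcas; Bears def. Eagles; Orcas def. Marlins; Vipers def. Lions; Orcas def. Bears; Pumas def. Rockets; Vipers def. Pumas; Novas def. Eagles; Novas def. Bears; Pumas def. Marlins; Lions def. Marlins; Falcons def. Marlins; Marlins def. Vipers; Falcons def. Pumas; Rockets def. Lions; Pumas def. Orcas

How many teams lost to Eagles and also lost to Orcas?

Eagles beat: Falcons, Orcas, Vipers.
Orcas beat: Marlins, Rockets, Bears.
No one was beaten by both.

0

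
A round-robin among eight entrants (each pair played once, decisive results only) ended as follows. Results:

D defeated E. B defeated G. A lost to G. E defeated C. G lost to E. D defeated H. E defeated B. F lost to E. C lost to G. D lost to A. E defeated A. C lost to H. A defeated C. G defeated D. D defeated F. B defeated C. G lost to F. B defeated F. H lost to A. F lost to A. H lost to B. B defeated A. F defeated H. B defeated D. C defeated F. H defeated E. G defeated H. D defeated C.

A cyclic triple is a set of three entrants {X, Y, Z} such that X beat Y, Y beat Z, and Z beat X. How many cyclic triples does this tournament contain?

11

Win totals: A 4, B 6, C 1, D 4, E 5, F 2, G 4, H 2.
An entrant with w wins dominates both others in C(w,2) triples; summing gives 6 + 15 + 0 + 6 + 10 + 1 + 6 + 1 = 45 transitive triples.
Total triples C(8,3) = 56, so cyclic triples = 56 − 45 = 11.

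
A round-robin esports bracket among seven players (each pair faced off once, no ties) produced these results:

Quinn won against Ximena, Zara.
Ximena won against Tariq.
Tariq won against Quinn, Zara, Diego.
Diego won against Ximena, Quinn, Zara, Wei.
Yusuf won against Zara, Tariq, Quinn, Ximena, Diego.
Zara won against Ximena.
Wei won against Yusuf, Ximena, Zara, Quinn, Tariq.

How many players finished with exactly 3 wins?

Win totals: Zara 1, Diego 4, Ximena 1, Wei 5, Tariq 3, Quinn 2, Yusuf 5.
Exactly 3: Tariq — 1 player.

1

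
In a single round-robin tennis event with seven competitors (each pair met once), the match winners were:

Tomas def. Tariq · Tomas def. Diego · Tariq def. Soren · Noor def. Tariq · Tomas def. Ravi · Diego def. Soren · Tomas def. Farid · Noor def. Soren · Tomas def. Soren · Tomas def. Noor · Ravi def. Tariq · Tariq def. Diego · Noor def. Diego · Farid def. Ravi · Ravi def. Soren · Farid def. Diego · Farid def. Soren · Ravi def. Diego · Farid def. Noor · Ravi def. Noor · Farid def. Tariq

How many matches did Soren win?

0

Soren's results: beat no one; lost to Farid, Ravi, Diego, Tomas, Tariq, Noor.
That is 0 wins.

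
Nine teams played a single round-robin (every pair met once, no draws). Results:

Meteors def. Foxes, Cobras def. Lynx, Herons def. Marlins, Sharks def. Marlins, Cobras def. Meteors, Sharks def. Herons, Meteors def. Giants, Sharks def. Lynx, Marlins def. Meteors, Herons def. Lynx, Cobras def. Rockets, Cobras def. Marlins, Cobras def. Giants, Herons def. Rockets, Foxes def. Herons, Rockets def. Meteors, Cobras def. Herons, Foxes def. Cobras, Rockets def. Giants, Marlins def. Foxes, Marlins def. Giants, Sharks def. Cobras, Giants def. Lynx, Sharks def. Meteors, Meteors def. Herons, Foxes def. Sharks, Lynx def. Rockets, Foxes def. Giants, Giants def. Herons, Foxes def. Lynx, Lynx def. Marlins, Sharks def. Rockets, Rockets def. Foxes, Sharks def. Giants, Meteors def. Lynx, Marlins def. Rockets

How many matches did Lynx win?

Lynx's results: beat Rockets, Marlins; lost to Meteors, Sharks, Giants, Foxes, Cobras, Herons.
That is 2 wins.

2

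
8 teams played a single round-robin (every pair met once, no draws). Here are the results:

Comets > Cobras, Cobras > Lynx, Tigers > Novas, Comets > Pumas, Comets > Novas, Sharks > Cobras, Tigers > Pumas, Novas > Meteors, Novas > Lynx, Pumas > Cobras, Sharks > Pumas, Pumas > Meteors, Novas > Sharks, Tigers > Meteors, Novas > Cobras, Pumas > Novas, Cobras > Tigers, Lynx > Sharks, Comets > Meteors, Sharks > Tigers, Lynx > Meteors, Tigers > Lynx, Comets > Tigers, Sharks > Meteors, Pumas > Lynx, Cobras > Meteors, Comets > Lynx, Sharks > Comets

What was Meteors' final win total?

0

Meteors' results: beat no one; lost to Pumas, Novas, Tigers, Lynx, Comets, Cobras, Sharks.
That is 0 wins.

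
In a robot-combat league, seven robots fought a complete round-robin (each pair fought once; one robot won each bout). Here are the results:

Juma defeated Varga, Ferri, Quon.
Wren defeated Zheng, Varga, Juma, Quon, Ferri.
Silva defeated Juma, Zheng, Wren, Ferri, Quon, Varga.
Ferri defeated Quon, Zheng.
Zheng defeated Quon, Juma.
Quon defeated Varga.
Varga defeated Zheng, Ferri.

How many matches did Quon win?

Quon's results: beat Varga; lost to Zheng, Ferri, Wren, Silva, Juma.
That is 1 win.

1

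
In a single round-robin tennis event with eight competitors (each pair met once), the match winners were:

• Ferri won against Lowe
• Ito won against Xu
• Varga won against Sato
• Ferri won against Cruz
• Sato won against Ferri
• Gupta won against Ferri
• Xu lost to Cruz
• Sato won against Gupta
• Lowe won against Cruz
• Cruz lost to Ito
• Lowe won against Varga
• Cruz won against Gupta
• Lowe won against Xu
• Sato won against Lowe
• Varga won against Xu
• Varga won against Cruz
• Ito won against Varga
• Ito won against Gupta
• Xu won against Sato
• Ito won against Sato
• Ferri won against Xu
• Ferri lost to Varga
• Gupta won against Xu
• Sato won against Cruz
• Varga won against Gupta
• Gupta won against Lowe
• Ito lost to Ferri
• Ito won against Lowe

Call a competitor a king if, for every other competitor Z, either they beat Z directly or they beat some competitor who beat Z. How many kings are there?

5

Gupta reaches everyone (king).
Sato reaches everyone (king).
Lowe cannot reach Ito in two steps.
Cruz cannot reach Varga, Ito in two steps.
Varga reaches everyone (king).
Ferri reaches everyone (king).
Xu cannot reach Varga, Ito in two steps.
Ito reaches everyone (king).
Kings: Gupta, Sato, Varga, Ferri, Ito — 5.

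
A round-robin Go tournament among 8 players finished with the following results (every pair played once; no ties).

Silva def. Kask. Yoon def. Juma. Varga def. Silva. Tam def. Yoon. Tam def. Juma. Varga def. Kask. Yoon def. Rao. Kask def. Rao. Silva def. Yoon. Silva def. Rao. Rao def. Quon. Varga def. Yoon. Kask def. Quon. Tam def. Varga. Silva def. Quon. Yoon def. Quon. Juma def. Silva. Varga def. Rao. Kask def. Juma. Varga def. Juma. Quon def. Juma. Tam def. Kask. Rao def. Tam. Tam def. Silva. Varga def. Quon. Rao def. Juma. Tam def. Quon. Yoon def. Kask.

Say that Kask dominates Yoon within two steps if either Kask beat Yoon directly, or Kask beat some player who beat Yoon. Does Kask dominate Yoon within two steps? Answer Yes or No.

Kask did not beat Yoon directly.
Kask beat Quon, Rao, Juma, but each of them lost to Yoon. No two-step path.

No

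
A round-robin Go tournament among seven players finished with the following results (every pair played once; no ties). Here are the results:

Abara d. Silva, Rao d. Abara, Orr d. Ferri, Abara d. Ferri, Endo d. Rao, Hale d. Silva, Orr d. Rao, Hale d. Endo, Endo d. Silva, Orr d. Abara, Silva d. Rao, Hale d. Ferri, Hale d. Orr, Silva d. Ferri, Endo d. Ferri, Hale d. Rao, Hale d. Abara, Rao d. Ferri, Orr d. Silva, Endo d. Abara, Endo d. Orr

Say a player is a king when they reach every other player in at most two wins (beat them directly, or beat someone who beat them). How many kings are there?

Hale reaches everyone (king).
Ferri cannot reach Hale, Rao, Endo, Orr, Silva, Abara in two steps.
Rao cannot reach Hale, Endo, Orr in two steps.
Endo cannot reach Hale in two steps.
Orr cannot reach Hale, Endo in two steps.
Silva cannot reach Hale, Endo, Orr in two steps.
Abara cannot reach Hale, Endo, Orr in two steps.
Kings: Hale — 1.

1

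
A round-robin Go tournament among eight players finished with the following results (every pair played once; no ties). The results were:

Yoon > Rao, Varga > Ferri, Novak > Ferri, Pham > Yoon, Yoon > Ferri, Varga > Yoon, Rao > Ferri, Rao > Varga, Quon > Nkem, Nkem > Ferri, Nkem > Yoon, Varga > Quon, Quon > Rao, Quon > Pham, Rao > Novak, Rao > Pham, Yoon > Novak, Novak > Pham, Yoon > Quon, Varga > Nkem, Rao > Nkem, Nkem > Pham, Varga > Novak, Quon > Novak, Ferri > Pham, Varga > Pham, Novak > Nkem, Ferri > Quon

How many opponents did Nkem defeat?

3

Nkem's results: beat Pham, Yoon, Ferri; lost to Varga, Novak, Rao, Quon.
That is 3 wins.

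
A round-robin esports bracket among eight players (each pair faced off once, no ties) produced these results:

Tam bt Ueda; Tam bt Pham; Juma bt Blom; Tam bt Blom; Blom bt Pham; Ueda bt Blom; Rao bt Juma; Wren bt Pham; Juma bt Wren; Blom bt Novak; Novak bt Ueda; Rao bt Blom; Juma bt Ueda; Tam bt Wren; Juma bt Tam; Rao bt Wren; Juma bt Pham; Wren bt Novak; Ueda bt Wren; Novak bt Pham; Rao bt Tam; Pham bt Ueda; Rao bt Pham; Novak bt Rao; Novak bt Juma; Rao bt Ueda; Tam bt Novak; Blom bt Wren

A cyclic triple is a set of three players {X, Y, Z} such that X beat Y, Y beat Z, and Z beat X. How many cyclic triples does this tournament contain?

Win totals: Pham 1, Ueda 2, Juma 5, Novak 4, Wren 2, Rao 6, Blom 3, Tam 5.
A player with w wins dominates both others in C(w,2) triples; summing gives 0 + 1 + 10 + 6 + 1 + 15 + 3 + 10 = 46 transitive triples.
Total triples C(8,3) = 56, so cyclic triples = 56 − 46 = 10.

10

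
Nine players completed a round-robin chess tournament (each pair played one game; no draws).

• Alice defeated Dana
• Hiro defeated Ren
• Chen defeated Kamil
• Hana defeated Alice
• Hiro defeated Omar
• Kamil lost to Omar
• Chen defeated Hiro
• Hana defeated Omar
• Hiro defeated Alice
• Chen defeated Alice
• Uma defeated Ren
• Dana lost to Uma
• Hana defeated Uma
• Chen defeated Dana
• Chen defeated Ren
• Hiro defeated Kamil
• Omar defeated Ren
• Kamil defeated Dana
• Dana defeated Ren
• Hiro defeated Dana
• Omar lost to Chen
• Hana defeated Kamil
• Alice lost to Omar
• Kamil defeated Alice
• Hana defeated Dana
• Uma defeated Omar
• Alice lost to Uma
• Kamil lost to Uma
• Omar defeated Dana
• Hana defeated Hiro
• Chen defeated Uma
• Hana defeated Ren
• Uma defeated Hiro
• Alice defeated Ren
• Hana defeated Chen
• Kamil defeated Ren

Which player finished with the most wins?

Hana

Win totals: Ren 0, Dana 1, Kamil 3, Chen 7, Omar 4, Hana 8, Hiro 5, Alice 2, Uma 6.
Hana leads with 8 wins (next highest: 7).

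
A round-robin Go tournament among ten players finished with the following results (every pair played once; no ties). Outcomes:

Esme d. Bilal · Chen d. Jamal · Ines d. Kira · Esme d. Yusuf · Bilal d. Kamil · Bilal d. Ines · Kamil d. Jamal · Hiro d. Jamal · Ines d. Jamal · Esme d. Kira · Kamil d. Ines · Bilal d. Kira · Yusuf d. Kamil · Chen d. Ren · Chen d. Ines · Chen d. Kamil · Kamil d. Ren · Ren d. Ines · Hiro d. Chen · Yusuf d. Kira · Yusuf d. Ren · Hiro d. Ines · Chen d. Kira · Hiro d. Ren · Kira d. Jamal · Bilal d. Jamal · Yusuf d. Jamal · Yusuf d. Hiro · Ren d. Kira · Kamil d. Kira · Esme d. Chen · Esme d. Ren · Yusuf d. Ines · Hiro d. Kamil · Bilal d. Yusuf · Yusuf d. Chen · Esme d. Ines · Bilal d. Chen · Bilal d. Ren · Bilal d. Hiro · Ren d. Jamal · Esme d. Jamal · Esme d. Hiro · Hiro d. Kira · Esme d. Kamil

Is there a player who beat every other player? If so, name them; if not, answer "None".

Esme has 9 wins out of 9 opponents — a perfect record.

Esme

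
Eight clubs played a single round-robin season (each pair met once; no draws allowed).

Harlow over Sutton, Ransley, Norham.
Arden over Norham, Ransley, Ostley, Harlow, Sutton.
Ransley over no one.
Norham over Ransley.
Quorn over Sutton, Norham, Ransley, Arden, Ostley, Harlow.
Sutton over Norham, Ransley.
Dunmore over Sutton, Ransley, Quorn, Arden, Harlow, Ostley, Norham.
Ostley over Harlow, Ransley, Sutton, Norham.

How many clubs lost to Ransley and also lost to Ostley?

0

Ransley beat: no one.
Ostley beat: Ransley, Sutton, Norham, Harlow.
No one was beaten by both.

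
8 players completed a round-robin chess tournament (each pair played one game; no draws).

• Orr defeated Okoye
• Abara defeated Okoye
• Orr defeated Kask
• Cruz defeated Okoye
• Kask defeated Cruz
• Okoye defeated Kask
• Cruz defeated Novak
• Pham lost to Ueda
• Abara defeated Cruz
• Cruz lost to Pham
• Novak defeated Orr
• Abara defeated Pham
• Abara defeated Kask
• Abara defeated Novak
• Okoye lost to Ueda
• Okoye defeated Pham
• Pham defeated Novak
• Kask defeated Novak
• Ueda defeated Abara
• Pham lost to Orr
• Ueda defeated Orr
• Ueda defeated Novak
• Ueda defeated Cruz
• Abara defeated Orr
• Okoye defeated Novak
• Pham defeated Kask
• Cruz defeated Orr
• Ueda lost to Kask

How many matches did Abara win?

Abara's results: beat Pham, Kask, Novak, Orr, Okoye, Cruz; lost to Ueda.
That is 6 wins.

6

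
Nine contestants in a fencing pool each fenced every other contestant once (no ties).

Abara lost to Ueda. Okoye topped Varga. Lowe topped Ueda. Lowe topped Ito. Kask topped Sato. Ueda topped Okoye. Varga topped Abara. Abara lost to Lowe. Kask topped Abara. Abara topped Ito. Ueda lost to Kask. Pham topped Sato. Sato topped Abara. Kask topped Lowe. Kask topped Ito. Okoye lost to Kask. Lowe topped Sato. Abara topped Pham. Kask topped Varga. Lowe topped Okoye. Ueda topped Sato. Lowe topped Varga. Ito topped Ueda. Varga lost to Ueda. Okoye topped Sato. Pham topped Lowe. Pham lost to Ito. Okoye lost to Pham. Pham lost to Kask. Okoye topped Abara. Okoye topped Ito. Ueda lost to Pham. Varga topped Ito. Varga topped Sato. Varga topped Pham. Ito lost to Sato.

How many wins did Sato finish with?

Sato's results: beat Abara, Ito; lost to Varga, Lowe, Pham, Kask, Ueda, Okoye.
That is 2 wins.

2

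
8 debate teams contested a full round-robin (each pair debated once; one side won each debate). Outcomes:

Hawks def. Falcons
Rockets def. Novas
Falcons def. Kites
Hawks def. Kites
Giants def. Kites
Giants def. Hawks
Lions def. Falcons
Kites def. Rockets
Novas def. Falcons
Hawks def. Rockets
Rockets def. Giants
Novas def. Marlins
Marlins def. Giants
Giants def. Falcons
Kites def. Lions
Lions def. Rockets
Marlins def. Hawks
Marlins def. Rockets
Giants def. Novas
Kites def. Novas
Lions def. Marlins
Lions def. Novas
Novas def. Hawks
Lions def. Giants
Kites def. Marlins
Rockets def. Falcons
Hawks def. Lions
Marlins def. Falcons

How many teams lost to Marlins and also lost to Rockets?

2

Marlins beat: Giants, Falcons, Rockets, Hawks.
Rockets beat: Giants, Falcons, Novas.
Both beat: Giants, Falcons — 2.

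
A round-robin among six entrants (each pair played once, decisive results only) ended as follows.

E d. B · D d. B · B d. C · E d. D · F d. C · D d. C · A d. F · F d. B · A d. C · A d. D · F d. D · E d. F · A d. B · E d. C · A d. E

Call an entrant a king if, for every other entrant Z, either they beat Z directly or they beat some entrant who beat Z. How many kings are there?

A reaches everyone (king).
B cannot reach A, D, E, F in two steps.
C cannot reach A, B, D, E, F in two steps.
D cannot reach A, E, F in two steps.
E cannot reach A in two steps.
F cannot reach A, E in two steps.
Kings: A — 1.

1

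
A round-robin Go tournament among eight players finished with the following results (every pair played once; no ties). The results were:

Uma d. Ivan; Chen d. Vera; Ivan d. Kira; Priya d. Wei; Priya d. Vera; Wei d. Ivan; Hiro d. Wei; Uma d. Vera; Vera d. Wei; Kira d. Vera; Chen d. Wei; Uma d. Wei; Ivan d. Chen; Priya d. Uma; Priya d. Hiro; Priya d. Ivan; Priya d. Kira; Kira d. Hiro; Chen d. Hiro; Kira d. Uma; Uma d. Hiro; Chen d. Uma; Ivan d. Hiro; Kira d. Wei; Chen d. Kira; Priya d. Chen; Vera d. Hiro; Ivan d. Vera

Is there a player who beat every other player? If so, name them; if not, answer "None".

Priya has 7 wins out of 7 opponents — a perfect record.

Priya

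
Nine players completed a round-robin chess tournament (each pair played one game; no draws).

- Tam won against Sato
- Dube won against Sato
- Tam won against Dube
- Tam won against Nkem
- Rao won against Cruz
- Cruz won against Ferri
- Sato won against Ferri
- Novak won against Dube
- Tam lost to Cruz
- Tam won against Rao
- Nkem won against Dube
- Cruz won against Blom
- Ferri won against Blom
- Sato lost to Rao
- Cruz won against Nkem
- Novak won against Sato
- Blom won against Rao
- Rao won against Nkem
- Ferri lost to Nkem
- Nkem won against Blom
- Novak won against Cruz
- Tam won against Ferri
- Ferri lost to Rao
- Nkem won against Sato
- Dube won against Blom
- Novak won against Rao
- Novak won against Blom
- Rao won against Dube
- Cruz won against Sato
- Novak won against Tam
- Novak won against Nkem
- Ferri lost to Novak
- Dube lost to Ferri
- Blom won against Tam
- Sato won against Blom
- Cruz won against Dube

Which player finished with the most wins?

Novak

Win totals: Rao 5, Tam 5, Cruz 6, Novak 8, Dube 2, Nkem 4, Ferri 2, Blom 2, Sato 2.
Novak leads with 8 wins (next highest: 6).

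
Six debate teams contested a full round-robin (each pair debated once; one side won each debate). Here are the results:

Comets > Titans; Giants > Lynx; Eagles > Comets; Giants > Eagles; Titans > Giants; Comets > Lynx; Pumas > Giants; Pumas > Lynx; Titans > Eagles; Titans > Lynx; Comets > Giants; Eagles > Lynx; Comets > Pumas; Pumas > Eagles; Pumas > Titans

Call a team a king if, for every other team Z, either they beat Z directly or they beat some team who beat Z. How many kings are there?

3

Comets reaches everyone (king).
Lynx cannot reach Comets, Pumas, Giants, Eagles, Titans in two steps.
Pumas reaches everyone (king).
Giants cannot reach Pumas, Titans in two steps.
Eagles reaches everyone (king).
Titans cannot reach Pumas in two steps.
Kings: Comets, Pumas, Eagles — 3.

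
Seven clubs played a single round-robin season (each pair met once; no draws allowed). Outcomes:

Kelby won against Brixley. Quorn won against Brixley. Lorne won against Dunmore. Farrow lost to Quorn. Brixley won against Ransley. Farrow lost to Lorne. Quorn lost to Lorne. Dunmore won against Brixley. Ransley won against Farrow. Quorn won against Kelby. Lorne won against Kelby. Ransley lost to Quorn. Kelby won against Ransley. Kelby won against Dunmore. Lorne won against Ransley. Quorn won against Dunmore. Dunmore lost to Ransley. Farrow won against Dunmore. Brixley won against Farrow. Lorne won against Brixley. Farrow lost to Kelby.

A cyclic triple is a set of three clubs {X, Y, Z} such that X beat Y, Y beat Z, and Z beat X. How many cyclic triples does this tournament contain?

2

Win totals: Ransley 2, Brixley 2, Kelby 4, Lorne 6, Dunmore 1, Quorn 5, Farrow 1.
A club with w wins dominates both others in C(w,2) triples; summing gives 1 + 1 + 6 + 15 + 0 + 10 + 0 = 33 transitive triples.
Total triples C(7,3) = 35, so cyclic triples = 35 − 33 = 2.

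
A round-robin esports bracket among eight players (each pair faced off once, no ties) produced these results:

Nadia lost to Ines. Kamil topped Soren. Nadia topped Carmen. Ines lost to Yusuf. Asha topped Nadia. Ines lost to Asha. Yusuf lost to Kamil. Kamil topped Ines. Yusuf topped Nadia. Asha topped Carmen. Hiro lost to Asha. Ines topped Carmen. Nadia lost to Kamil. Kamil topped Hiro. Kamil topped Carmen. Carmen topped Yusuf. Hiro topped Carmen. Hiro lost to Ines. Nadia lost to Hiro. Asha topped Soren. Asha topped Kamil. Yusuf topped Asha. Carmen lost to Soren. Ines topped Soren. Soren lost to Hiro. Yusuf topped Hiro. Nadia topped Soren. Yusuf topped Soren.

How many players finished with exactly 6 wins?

Win totals: Carmen 1, Yusuf 5, Soren 1, Kamil 6, Hiro 3, Asha 6, Nadia 2, Ines 4.
Exactly 6: Kamil, Asha — 2 players.

2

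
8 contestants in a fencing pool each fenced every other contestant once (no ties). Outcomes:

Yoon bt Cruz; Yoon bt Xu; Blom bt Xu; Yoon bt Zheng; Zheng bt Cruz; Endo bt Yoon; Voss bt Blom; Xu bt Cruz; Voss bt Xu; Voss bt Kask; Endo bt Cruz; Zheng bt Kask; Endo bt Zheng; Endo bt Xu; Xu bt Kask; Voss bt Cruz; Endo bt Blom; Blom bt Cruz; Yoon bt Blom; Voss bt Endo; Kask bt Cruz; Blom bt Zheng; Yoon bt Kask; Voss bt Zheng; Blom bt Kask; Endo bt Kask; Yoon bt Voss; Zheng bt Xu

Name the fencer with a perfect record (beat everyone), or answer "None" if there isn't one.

Highest win total is Yoon with 6 (out of 7 possible).
Yoon lost to Endo, so no fencer went undefeated.

None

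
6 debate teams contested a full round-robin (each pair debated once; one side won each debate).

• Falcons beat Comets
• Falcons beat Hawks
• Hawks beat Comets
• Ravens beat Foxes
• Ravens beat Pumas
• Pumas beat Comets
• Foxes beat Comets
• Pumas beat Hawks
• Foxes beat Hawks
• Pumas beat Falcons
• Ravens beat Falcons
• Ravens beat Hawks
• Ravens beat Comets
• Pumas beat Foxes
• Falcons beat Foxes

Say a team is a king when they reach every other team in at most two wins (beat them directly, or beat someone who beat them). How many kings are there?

Pumas cannot reach Ravens in two steps.
Comets cannot reach Pumas, Foxes, Falcons, Ravens, Hawks in two steps.
Foxes cannot reach Pumas, Falcons, Ravens in two steps.
Falcons cannot reach Pumas, Ravens in two steps.
Ravens reaches everyone (king).
Hawks cannot reach Pumas, Foxes, Falcons, Ravens in two steps.
Kings: Ravens — 1.

1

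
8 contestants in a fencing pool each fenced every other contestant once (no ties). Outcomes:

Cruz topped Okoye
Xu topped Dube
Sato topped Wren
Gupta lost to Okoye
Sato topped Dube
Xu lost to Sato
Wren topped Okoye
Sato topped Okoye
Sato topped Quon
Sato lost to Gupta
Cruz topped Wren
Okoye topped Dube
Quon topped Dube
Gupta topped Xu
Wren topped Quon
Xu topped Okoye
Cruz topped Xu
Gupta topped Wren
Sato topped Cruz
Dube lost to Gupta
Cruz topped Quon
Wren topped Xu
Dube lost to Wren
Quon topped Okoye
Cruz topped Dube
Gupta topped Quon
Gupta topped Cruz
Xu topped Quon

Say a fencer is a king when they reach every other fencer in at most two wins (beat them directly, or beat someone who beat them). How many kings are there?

3

Gupta reaches everyone (king).
Dube cannot reach Gupta, Cruz, Okoye, Wren, Xu, Quon, Sato in two steps.
Cruz cannot reach Sato in two steps.
Okoye reaches everyone (king).
Wren cannot reach Cruz, Sato in two steps.
Xu cannot reach Cruz, Wren, Sato in two steps.
Quon cannot reach Cruz, Wren, Xu, Sato in two steps.
Sato reaches everyone (king).
Kings: Gupta, Okoye, Sato — 3.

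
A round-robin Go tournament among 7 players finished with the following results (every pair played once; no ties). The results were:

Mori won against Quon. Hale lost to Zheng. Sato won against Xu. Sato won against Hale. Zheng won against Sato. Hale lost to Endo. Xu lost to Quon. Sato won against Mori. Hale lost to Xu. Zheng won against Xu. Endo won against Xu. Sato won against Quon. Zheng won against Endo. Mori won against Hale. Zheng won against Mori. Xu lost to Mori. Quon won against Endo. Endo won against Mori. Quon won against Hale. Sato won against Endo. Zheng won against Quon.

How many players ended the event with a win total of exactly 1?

Win totals: Hale 0, Endo 3, Sato 5, Quon 3, Zheng 6, Xu 1, Mori 3.
Exactly 1: Xu — 1 player.

1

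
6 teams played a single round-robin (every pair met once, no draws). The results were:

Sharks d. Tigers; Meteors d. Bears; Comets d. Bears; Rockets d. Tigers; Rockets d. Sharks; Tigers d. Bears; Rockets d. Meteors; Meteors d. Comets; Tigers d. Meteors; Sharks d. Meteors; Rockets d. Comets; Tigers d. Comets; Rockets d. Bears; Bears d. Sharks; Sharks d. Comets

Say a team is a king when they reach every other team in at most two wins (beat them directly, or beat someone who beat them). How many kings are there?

Comets cannot reach Rockets, Tigers, Meteors in two steps.
Bears cannot reach Rockets in two steps.
Rockets reaches everyone (king).
Tigers cannot reach Rockets in two steps.
Meteors cannot reach Rockets, Tigers in two steps.
Sharks cannot reach Rockets in two steps.
Kings: Rockets — 1.

1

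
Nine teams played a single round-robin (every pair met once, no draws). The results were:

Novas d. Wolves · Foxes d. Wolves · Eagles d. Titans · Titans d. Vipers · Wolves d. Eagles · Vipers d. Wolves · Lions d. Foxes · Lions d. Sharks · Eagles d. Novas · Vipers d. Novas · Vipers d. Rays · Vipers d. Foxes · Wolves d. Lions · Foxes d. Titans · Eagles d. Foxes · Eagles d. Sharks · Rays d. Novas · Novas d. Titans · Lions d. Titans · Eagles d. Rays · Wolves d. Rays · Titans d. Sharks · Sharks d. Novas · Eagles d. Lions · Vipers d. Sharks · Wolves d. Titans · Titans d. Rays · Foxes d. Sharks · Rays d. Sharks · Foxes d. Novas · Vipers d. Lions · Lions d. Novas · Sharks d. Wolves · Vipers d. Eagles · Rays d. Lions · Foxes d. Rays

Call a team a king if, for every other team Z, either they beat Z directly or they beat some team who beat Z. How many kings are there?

Novas cannot reach Foxes in two steps.
Vipers reaches everyone (king).
Wolves reaches everyone (king).
Sharks cannot reach Vipers, Foxes in two steps.
Foxes reaches everyone (king).
Lions cannot reach Eagles in two steps.
Titans reaches everyone (king).
Rays cannot reach Vipers, Eagles in two steps.
Eagles reaches everyone (king).
Kings: Vipers, Wolves, Foxes, Titans, Eagles — 5.

5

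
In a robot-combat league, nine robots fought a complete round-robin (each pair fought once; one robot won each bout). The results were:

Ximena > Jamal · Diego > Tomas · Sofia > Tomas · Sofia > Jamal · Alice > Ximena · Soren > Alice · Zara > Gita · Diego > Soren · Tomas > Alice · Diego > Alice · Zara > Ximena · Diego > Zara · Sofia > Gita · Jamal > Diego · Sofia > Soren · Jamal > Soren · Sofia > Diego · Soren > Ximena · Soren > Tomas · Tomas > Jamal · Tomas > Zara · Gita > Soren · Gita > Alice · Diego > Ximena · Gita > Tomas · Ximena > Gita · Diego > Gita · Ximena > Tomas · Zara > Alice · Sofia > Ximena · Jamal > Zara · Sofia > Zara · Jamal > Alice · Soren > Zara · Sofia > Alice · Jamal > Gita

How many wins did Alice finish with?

Alice's results: beat Ximena; lost to Gita, Tomas, Diego, Jamal, Zara, Soren, Sofia.
That is 1 win.

1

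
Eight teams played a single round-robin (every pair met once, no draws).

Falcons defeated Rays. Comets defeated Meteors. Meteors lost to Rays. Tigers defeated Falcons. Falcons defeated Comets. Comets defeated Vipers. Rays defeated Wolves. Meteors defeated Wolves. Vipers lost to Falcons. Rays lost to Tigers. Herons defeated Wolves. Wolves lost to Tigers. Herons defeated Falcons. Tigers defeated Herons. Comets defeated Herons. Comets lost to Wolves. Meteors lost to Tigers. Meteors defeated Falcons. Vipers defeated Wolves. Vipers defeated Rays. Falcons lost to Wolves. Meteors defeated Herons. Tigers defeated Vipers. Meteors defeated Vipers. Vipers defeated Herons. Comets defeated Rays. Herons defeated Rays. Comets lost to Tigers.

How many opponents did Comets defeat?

4

Comets' results: beat Rays, Meteors, Herons, Vipers; lost to Falcons, Wolves, Tigers.
That is 4 wins.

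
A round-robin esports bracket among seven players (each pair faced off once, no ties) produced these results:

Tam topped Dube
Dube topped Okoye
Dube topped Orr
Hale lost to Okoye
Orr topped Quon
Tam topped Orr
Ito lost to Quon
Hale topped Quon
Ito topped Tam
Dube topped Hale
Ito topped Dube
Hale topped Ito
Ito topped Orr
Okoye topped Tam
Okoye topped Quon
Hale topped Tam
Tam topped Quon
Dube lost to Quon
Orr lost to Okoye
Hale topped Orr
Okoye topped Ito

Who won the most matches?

Win totals: Quon 2, Tam 3, Ito 3, Orr 1, Dube 3, Hale 4, Okoye 5.
Okoye leads with 5 wins (next highest: 4).

Okoye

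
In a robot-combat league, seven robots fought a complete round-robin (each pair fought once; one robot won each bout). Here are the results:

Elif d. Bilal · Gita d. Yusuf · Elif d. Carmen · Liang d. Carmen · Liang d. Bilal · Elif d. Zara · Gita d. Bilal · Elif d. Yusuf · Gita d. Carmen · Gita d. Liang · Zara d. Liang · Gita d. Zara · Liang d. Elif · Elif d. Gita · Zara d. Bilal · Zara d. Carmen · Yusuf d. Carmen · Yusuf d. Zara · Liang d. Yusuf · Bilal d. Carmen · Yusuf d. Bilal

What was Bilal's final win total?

Bilal's results: beat Carmen; lost to Gita, Zara, Yusuf, Elif, Liang.
That is 1 win.

1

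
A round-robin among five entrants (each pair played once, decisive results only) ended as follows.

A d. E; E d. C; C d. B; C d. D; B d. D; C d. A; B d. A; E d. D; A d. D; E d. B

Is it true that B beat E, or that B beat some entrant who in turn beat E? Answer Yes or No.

B did not beat E directly.
B beat A, D. Of those, A beat E.

Yes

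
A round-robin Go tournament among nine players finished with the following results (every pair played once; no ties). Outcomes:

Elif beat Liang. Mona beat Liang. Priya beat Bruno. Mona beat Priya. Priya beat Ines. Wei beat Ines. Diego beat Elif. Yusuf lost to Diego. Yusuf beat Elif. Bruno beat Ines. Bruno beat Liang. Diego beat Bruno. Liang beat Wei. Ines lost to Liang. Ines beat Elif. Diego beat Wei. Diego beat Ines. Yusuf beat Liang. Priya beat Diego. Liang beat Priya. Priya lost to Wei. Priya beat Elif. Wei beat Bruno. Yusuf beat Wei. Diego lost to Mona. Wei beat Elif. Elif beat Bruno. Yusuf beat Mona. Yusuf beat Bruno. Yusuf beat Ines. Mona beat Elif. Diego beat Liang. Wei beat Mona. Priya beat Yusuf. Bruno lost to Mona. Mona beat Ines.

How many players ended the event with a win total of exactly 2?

2

Win totals: Liang 3, Ines 1, Yusuf 6, Bruno 2, Priya 5, Wei 5, Diego 6, Elif 2, Mona 6.
Exactly 2: Bruno, Elif — 2 players.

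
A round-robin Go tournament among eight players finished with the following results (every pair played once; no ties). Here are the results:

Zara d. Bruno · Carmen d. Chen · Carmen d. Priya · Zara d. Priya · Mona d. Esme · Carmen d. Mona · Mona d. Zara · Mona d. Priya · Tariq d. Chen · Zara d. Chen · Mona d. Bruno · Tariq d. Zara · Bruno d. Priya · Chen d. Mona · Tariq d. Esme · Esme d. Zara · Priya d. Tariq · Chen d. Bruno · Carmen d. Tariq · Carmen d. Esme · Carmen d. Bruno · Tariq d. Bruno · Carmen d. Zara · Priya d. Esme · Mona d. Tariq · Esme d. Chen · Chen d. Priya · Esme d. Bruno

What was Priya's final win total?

2

Priya's results: beat Esme, Tariq; lost to Bruno, Zara, Chen, Mona, Carmen.
That is 2 wins.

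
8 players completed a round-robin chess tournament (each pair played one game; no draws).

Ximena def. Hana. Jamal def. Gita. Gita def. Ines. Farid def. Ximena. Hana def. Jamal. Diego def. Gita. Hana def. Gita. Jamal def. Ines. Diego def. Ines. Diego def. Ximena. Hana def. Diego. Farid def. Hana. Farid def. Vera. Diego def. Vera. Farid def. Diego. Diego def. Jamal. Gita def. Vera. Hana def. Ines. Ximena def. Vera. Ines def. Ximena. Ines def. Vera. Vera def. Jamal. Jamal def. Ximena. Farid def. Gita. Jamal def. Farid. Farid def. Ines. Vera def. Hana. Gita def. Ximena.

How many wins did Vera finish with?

2

Vera's results: beat Jamal, Hana; lost to Ximena, Ines, Farid, Diego, Gita.
That is 2 wins.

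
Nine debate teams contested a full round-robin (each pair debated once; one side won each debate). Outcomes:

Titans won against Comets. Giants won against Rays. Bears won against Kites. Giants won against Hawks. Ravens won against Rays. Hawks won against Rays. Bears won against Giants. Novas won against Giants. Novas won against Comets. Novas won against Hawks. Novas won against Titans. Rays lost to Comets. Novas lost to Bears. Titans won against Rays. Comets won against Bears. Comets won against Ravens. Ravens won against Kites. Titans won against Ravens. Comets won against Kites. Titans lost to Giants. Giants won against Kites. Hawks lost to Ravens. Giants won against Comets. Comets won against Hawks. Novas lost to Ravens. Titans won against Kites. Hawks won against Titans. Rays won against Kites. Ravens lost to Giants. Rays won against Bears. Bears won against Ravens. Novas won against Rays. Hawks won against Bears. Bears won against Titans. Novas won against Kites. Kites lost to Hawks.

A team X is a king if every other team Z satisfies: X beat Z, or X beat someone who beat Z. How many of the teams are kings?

6

Comets reaches everyone (king).
Kites cannot reach Comets, Hawks, Bears, Novas, Rays, Titans, Giants, Ravens in two steps.
Hawks reaches everyone (king).
Bears reaches everyone (king).
Novas reaches everyone (king).
Rays cannot reach Comets, Hawks in two steps.
Titans cannot reach Giants in two steps.
Giants reaches everyone (king).
Ravens reaches everyone (king).
Kings: Comets, Hawks, Bears, Novas, Giants, Ravens — 6.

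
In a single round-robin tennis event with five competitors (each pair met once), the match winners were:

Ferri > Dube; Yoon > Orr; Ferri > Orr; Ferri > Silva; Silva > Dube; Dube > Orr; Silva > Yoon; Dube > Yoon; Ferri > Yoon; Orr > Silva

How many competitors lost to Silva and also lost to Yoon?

0

Silva beat: Yoon, Dube.
Yoon beat: Orr.
No one was beaten by both.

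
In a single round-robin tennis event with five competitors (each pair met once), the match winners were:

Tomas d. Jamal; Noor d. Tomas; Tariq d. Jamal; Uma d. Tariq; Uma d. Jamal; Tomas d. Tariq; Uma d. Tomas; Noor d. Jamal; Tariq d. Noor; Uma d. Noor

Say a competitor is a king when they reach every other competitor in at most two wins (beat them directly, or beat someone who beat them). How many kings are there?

1

Tomas cannot reach Uma in two steps.
Tariq cannot reach Uma in two steps.
Uma reaches everyone (king).
Jamal cannot reach Tomas, Tariq, Uma, Noor in two steps.
Noor cannot reach Uma in two steps.
Kings: Uma — 1.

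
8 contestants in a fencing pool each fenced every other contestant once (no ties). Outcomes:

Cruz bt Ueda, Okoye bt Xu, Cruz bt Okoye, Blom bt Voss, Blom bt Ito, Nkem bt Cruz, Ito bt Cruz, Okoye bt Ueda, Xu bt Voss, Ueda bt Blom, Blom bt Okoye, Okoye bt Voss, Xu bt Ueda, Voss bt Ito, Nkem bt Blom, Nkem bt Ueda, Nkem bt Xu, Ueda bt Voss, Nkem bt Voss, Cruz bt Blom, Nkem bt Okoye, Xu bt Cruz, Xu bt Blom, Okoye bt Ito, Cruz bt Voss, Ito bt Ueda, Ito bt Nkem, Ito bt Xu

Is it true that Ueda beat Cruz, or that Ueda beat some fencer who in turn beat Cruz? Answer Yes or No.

Ueda did not beat Cruz directly.
Ueda beat Blom, Voss, but each of them lost to Cruz. No two-step path.

No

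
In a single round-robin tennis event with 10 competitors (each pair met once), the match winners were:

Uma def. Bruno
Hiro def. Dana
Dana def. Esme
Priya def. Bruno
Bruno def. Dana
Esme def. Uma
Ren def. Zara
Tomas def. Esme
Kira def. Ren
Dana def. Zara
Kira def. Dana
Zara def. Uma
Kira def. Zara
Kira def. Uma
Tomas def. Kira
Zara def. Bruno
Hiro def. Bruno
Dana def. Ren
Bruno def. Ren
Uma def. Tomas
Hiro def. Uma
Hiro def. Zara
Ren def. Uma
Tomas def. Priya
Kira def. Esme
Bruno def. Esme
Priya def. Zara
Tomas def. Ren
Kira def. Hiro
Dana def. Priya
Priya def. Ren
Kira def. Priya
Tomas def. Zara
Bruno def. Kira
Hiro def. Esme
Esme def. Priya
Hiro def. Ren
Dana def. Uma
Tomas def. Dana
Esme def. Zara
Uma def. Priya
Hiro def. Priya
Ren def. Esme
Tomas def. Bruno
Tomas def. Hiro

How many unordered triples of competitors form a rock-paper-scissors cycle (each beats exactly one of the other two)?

21

Win totals: Uma 3, Esme 3, Priya 3, Tomas 8, Kira 7, Hiro 7, Zara 2, Ren 3, Dana 5, Bruno 4.
A competitor with w wins dominates both others in C(w,2) triples; summing gives 3 + 3 + 3 + 28 + 21 + 21 + 1 + 3 + 10 + 6 = 99 transitive triples.
Total triples C(10,3) = 120, so cyclic triples = 120 − 99 = 21.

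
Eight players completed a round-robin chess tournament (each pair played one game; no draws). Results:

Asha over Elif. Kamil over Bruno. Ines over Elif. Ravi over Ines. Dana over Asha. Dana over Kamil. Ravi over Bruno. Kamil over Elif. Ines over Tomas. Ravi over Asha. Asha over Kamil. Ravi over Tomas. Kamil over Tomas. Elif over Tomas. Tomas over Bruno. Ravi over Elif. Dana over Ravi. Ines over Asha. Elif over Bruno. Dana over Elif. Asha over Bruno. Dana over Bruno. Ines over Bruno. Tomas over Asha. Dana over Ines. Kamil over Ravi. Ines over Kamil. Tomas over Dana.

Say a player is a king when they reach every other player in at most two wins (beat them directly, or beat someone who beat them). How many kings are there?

5

Elif cannot reach Ines, Ravi, Kamil in two steps.
Bruno cannot reach Elif, Asha, Ines, Tomas, Dana, Ravi, Kamil in two steps.
Asha cannot reach Ines, Dana in two steps.
Ines reaches everyone (king).
Tomas reaches everyone (king).
Dana reaches everyone (king).
Ravi reaches everyone (king).
Kamil reaches everyone (king).
Kings: Ines, Tomas, Dana, Ravi, Kamil — 5.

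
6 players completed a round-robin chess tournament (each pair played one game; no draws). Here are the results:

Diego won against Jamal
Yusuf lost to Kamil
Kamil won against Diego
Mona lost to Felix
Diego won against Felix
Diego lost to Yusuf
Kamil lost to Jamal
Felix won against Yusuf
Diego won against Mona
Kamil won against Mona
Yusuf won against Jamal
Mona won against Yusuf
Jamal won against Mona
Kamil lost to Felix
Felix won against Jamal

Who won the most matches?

Win totals: Yusuf 2, Jamal 2, Mona 1, Felix 4, Kamil 3, Diego 3.
Felix leads with 4 wins (next highest: 3).

Felix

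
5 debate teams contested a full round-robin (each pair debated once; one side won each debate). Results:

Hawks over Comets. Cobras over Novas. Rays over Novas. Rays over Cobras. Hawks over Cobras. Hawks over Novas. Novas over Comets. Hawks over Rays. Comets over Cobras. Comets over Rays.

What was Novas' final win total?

1

Novas' results: beat Comets; lost to Rays, Hawks, Cobras.
That is 1 win.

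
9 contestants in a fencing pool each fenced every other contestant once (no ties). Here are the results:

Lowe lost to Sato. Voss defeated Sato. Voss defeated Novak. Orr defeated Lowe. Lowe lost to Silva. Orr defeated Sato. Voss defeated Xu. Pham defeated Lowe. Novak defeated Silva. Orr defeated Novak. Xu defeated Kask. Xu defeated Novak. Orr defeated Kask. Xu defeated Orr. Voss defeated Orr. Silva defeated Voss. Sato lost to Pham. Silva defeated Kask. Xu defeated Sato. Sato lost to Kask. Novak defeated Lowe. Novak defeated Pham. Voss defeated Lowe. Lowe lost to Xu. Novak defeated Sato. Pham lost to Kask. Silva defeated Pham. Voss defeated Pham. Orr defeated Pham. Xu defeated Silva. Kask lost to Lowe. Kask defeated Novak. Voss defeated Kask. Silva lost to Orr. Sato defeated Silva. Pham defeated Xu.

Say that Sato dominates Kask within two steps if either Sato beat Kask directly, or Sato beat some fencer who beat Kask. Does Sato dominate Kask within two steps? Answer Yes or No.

Sato did not beat Kask directly.
Sato beat Lowe, Silva. Of those, Lowe beat Kask.

Yes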